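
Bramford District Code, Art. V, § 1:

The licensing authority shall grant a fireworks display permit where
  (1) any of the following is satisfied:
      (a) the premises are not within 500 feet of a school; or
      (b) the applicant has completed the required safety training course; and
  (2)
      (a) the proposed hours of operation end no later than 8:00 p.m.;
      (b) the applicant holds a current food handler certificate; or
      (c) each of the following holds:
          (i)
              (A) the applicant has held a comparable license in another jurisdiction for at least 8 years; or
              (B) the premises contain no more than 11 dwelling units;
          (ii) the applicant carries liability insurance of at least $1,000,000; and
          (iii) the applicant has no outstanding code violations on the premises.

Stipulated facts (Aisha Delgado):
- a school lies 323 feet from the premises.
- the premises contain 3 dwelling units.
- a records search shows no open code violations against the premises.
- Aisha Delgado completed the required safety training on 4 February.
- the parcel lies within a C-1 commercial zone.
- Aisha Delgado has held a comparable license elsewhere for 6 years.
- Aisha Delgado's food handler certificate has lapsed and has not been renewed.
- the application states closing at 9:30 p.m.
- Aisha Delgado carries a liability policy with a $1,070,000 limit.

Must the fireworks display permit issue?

(a) ≥500 ft from school — fails.
(b) safety training — met.
(1): F OR T → true.
(a) closes by 8 p.m. — not satisfied.
(b) food handler cert. — not met.
(A) prior license ≥ 8 yr — fails.
(B) ≤ 11 units — holds.
(i) = F OR T = true.
(ii) insurance ≥ $1,000,000 — met.
(iii) no code violations — met.
So (c) is satisfied (T AND T AND T).
(2) = F OR F OR T = true.
Overall = T AND T = true.

Yes — granted.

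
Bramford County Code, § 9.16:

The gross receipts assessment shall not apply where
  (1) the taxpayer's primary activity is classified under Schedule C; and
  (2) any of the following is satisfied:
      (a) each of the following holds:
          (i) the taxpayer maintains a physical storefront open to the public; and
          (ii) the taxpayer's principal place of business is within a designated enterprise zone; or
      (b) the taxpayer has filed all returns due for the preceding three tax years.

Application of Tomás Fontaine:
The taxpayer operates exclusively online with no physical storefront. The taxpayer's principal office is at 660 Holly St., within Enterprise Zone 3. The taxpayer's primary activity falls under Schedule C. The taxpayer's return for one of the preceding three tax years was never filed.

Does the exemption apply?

No — not exempt.

(1) Schedule C activity — holds.
(i) has storefront — not satisfied.
(ii) in enterprise zone — met.
(a): F AND T → false.
(b) returns current — fails.
So (2) is not satisfied (F OR F).
So Overall is not satisfied (T AND F).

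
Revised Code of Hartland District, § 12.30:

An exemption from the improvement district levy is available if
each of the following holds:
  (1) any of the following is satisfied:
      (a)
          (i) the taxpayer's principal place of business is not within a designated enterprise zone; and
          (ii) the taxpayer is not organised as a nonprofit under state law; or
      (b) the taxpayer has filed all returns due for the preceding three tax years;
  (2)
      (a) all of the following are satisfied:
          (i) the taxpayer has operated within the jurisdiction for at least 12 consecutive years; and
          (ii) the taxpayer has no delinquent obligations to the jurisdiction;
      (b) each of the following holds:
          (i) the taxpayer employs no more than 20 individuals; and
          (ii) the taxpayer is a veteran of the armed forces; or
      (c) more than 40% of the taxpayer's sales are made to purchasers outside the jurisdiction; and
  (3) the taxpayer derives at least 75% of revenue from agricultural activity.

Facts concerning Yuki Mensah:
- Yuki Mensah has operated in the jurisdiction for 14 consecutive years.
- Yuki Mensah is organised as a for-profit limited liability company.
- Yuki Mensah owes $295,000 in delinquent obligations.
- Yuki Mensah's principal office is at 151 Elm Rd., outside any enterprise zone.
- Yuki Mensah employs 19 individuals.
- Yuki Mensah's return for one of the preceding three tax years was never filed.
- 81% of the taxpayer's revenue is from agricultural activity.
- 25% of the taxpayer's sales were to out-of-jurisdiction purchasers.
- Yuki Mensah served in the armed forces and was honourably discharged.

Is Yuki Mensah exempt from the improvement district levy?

Yes — exempt.

(i) not (in enterprise zone) — met.
(ii) not (nonprofit) — satisfied.
So (a) is satisfied (T AND T).
(b) returns current — fails.
(1) = T OR F = true.
(i) ≥ 12 yrs in jurisdiction — satisfied.
(ii) no delinquency — fails.
So (a) is not satisfied (T AND F).
(i) ≤ 20 employees — satisfied.
(ii) veteran — satisfied.
(b): T AND T → true.
(c) >40% out-of-jur. sales — fails.
(2): F OR T OR F → true.
(3) ≥75% agricultural — holds.
So Overall is satisfied (T AND T AND T).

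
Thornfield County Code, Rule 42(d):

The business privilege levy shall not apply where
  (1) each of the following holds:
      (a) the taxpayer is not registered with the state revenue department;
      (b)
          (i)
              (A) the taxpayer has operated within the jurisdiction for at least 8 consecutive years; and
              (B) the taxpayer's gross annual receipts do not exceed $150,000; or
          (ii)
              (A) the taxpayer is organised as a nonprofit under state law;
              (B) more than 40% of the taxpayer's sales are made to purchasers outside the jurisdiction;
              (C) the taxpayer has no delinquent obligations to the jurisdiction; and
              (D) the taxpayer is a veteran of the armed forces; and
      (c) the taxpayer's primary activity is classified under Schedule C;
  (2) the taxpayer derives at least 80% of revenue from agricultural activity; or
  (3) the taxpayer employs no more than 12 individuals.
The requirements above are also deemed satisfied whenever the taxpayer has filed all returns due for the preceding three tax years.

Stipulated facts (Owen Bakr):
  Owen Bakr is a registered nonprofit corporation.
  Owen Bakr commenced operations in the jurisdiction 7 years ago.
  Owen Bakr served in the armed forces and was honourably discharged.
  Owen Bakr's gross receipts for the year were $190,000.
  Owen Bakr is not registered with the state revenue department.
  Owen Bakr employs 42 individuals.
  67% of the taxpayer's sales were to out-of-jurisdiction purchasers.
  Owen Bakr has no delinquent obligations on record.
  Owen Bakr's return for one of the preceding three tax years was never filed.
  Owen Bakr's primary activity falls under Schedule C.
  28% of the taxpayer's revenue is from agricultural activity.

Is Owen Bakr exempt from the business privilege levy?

(a) not (state-registered) — holds.
(A) ≥ 8 yrs in jurisdiction — not met.
(B) receipts ≤ $150,000 — not satisfied.
(i) = F AND F = false.
(A) nonprofit — holds.
(B) >40% out-of-jur. sales — holds.
(C) no delinquency — holds.
(D) veteran — holds.
(ii): T AND T AND T AND T → true.
(b) = F OR T = true.
(c) Schedule C activity — holds.
(1): T AND T AND T → true.
(2) ≥80% agricultural — not met.
(3) ≤ 12 employees — not satisfied.
Overall: T OR F OR F → true.
Exception (returns current) — not satisfied.
Result: main true OR exception false → true.

Yes — exempt.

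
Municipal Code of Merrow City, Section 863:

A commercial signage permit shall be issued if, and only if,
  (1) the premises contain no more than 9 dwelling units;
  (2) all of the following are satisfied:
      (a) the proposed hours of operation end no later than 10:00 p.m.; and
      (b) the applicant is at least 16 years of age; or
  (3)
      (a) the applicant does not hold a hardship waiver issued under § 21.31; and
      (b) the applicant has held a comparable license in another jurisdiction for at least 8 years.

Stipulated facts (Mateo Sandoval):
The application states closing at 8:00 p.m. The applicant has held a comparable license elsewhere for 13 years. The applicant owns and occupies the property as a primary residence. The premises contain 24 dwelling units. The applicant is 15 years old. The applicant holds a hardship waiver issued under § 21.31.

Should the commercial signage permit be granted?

(1) ≤ 9 units — fails.
(a) closes by 10 p.m. — holds.
(b) age ≥ 16 — not met.
So (2) is not satisfied (T AND F).
(a) not (hardship waiver) — not satisfied.
(b) prior license ≥ 8 yr — satisfied.
(3) = F AND T = false.
So Overall is not satisfied (F OR F OR F).

No — denied.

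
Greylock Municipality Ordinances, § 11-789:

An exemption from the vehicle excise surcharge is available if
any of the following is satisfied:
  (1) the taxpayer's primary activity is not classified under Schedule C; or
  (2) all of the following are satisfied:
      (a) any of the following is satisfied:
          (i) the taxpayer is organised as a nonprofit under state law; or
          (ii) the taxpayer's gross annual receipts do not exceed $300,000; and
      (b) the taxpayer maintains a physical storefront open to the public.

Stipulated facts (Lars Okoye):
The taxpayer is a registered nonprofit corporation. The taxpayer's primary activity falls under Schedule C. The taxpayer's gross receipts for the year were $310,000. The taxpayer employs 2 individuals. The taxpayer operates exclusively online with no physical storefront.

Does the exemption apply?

No — not exempt.

(1) not (Schedule C activity) — not satisfied.
(i) nonprofit — satisfied.
(ii) receipts ≤ $300,000 — not satisfied.
(a) = T OR F = true.
(b) has storefront — not met.
So (2) is not satisfied (T AND F).
So Overall is not satisfied (F OR F).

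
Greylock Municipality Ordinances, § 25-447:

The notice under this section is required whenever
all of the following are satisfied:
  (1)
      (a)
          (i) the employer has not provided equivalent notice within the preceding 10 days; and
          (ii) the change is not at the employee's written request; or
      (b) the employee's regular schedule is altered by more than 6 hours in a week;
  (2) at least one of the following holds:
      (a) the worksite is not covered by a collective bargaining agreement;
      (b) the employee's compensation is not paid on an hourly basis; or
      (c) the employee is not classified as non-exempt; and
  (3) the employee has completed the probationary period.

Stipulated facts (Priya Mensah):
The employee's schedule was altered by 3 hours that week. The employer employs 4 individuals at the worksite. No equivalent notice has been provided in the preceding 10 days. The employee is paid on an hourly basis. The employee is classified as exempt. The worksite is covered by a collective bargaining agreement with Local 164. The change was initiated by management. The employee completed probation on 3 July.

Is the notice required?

(i) no recent notice — satisfied.
(ii) not employee-requested — satisfied.
(a): T AND T → true.
(b) schedule shift > 6h — not satisfied.
(1) = T OR F = true.
(a) no CBA — not satisfied.
(b) not (hourly-paid) — not satisfied.
(c) not (non-exempt) — met.
So (2) is satisfied (F OR F OR T).
(3) past probation — met.
Overall: T AND T AND T → true.

Yes — required.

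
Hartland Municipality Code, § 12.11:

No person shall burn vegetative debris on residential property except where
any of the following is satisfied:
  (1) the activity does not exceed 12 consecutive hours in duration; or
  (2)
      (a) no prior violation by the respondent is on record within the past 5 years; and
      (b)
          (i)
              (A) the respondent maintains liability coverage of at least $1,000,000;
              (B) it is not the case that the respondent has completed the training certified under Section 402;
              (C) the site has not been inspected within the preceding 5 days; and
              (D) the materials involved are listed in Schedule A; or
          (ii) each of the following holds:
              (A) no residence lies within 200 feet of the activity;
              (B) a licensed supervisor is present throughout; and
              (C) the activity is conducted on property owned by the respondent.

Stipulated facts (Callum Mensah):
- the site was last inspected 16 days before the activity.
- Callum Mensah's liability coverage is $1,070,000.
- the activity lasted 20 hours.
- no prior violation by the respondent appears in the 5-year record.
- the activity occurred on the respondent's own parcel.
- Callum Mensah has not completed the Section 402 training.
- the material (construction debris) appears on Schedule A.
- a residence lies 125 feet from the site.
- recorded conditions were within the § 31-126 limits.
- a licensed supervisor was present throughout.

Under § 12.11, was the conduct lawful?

(1) ≤ 12 hrs duration — not satisfied.
(a) no prior violation — satisfied.
(A) coverage ≥ $1,000,000 — holds.
(B) not (training certified) — holds.
(C) not (site inspected) — holds.
(D) Schedule A material — met.
(i) = T AND T AND T AND T = true.
(A) no residence in 200 ft — not met.
(B) supervisor present — met.
(C) own property — holds.
(ii): F AND T AND T → false.
(b) = T OR F = true.
(2) = T AND T = true.
So Overall is satisfied (F OR T).

Yes — lawful.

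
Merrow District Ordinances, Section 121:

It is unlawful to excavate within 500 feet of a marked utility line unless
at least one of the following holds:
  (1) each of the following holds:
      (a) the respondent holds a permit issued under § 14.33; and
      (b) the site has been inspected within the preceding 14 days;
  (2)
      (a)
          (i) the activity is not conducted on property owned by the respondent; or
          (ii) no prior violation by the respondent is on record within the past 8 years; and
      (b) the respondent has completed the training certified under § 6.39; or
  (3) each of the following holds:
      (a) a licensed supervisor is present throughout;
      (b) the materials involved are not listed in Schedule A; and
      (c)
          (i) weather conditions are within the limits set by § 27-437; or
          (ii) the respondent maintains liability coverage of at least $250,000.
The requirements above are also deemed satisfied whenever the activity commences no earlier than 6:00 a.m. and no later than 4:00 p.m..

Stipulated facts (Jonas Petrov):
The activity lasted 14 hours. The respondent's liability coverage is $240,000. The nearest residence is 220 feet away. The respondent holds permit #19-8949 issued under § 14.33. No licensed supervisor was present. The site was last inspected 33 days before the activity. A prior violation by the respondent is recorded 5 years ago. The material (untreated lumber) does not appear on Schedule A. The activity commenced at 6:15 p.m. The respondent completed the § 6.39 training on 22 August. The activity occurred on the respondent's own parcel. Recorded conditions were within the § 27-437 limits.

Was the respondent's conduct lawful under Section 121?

No — unlawful.

(a) holds permit — satisfied.
(b) site inspected — not satisfied.
(1): T AND F → false.
(i) not (own property) — not met.
(ii) no prior violation — not met.
(a): F OR F → false.
(b) training certified — holds.
(2) = F AND T = false.
(a) supervisor present — not satisfied.
(b) not (Schedule A material) — holds.
(i) weather ok — holds.
(ii) coverage ≥ $250,000 — not satisfied.
So (c) is satisfied (T OR F).
(3) = F AND T AND T = false.
So Overall is not satisfied (F OR F OR F).
Exception (start within hours) — not satisfied.
Result: main false OR exception false → false.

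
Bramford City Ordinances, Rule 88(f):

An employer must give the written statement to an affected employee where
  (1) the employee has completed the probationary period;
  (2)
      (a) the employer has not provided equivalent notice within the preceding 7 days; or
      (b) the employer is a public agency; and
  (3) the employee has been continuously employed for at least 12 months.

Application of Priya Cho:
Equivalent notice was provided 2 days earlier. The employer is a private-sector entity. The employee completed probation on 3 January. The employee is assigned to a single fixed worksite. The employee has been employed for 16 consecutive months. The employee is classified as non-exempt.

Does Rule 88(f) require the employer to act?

(1) past probation — met.
(a) no recent notice — fails.
(b) public agency — not met.
So (2) is not satisfied (F OR F).
(3) tenure ≥ 12 mo. — met.
So Overall is not satisfied (T AND F AND T).

No — not required.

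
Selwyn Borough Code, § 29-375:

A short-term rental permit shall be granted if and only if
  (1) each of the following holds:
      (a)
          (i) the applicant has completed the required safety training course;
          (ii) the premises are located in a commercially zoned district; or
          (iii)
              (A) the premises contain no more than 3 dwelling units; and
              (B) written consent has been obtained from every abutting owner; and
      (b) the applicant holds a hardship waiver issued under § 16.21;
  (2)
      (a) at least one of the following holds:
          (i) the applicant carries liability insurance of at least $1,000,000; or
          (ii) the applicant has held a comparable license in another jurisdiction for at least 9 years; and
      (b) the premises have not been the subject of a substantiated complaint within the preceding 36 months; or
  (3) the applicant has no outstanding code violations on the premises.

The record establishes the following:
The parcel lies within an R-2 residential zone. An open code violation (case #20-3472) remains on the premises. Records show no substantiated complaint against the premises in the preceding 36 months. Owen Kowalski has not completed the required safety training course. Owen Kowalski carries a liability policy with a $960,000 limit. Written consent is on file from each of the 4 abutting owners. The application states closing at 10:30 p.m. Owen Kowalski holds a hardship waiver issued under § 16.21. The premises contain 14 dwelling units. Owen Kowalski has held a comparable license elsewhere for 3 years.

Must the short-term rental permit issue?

No — denied.

(i) safety training — fails.
(ii) commercially zoned — not met.
(A) ≤ 3 units — not met.
(B) all abutters consent — satisfied.
So (iii) is not satisfied (F AND T).
(a) = F OR F OR F = false.
(b) hardship waiver — holds.
(1): F AND T → false.
(i) insurance ≥ $1,000,000 — not satisfied.
(ii) prior license ≥ 9 yr — not met.
So (a) is not satisfied (F OR F).
(b) no complaint in 36 mo. — satisfied.
So (2) is not satisfied (F AND T).
(3) no code violations — not satisfied.
Overall: F OR F OR F → false.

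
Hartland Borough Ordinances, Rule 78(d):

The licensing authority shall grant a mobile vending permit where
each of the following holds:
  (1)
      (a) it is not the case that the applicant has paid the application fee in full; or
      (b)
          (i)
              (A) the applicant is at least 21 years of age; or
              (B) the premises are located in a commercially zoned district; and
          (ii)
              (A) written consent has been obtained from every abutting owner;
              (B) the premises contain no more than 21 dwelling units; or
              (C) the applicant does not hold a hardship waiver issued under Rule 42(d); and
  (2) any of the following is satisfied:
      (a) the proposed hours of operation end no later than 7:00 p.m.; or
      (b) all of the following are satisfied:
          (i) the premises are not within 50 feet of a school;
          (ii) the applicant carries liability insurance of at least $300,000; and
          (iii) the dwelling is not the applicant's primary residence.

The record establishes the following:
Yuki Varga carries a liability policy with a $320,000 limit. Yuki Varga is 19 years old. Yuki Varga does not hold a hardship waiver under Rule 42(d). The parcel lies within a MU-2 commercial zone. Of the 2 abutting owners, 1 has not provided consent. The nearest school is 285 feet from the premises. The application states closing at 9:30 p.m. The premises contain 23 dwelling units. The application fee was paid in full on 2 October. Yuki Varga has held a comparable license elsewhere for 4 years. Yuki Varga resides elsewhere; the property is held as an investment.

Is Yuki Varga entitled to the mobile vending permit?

(a) not (fee paid) — fails.
(A) age ≥ 21 — not met.
(B) commercially zoned — met.
So (i) is satisfied (F OR T).
(A) all abutters consent — not satisfied.
(B) ≤ 21 units — fails.
(C) not (hardship waiver) — satisfied.
(ii): F OR F OR T → true.
(b) = T AND T = true.
(1): F OR T → true.
(a) closes by 7 p.m. — fails.
(i) ≥50 ft from school — holds.
(ii) insurance ≥ $300,000 — satisfied.
(iii) not (primary residence) — holds.
So (b) is satisfied (T AND T AND T).
(2) = F OR T = true.
Overall: T AND T → true.

Yes — granted.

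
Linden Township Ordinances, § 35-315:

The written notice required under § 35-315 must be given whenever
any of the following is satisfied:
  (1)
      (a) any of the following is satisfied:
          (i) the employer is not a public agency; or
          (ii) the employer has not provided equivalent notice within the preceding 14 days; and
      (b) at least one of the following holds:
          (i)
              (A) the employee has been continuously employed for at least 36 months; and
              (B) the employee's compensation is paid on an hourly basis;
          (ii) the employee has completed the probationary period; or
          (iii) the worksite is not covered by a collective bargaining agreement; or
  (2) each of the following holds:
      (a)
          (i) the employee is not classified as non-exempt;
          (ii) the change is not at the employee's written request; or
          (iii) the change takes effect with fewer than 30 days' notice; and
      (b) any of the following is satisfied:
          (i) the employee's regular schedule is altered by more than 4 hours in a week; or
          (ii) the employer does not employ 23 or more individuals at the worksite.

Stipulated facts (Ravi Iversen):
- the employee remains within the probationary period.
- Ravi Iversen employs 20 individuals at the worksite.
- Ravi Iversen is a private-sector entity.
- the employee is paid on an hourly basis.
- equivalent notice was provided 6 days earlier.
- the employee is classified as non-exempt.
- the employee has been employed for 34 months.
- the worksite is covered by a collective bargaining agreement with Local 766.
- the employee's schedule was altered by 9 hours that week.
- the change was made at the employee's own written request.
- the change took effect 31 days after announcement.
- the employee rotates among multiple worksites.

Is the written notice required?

(i) not (public agency) — satisfied.
(ii) no recent notice — fails.
So (a) is satisfied (T OR F).
(A) tenure ≥ 36 mo. — not met.
(B) hourly-paid — holds.
So (i) is not satisfied (F AND T).
(ii) past probation — not met.
(iii) no CBA — not satisfied.
(b) = F OR F OR F = false.
So (1) is not satisfied (T AND F).
(i) not (non-exempt) — fails.
(ii) not employee-requested — not satisfied.
(iii) < 30 days' notice — not met.
(a) = F OR F OR F = false.
(i) schedule shift > 4h — satisfied.
(ii) not (≥ 23 at site) — met.
(b): T OR T → true.
(2) = F AND T = false.
Overall: F OR F → false.

No — not required.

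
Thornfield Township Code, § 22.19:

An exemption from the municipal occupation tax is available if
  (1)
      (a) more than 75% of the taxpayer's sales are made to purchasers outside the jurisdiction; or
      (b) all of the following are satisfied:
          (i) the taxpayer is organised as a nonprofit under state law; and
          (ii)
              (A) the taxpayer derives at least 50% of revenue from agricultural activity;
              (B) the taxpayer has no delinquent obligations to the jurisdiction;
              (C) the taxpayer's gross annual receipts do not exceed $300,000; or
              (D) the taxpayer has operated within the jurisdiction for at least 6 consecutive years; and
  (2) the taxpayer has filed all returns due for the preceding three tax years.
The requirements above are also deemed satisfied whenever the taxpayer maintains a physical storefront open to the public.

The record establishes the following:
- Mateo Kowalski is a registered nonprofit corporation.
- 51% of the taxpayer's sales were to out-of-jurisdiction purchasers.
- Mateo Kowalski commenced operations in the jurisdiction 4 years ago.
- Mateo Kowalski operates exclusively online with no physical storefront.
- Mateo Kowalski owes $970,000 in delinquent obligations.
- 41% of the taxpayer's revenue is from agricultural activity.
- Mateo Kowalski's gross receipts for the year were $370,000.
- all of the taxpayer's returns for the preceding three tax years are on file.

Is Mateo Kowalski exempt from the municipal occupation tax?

(a) >75% out-of-jur. sales — not satisfied.
(i) nonprofit — satisfied.
(A) ≥50% agricultural — not met.
(B) no delinquency — fails.
(C) receipts ≤ $300,000 — fails.
(D) ≥ 6 yrs in jurisdiction — not satisfied.
(ii) = F OR F OR F OR F = false.
(b): T AND F → false.
(1) = F OR F = false.
(2) returns current — met.
So Overall is not satisfied (F AND T).
Exception (has storefront) — not satisfied.
Result: main false OR exception false → false.

No — not exempt.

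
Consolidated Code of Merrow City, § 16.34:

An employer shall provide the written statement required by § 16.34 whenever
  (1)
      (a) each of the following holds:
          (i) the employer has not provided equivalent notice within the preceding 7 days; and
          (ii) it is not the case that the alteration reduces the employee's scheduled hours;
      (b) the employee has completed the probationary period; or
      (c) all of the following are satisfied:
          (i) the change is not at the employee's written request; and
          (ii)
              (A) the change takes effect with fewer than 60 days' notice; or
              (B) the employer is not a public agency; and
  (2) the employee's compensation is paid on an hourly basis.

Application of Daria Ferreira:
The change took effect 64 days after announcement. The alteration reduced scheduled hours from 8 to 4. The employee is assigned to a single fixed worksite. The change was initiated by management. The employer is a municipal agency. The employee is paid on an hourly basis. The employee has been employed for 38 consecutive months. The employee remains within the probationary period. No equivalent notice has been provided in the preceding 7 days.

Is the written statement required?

No — not required.

(i) no recent notice — satisfied.
(ii) not (hours reduced) — not met.
(a) = T AND F = false.
(b) past probation — not satisfied.
(i) not employee-requested — satisfied.
(A) < 60 days' notice — fails.
(B) not (public agency) — fails.
(ii) = F OR F = false.
(c) = T AND F = false.
So (1) is not satisfied (F OR F OR F).
(2) hourly-paid — met.
Overall = F AND T = false.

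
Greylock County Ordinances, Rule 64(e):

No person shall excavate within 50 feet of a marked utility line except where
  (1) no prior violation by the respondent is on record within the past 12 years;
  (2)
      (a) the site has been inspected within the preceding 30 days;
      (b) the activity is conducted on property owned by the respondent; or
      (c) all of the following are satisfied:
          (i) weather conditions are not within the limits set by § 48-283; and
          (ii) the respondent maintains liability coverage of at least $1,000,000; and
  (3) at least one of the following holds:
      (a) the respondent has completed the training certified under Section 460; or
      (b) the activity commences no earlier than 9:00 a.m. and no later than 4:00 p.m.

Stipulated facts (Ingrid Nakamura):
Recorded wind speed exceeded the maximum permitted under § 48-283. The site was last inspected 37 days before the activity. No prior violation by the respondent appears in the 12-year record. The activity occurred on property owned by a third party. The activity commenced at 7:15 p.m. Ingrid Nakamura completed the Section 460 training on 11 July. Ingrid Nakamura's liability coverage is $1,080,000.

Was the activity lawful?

(1) no prior violation — holds.
(a) site inspected — not met.
(b) own property — not satisfied.
(i) not (weather ok) — holds.
(ii) coverage ≥ $1,000,000 — met.
(c): T AND T → true.
So (2) is satisfied (F OR F OR T).
(a) training certified — holds.
(b) start within hours — fails.
(3) = T OR F = true.
Overall: T AND T AND T → true.

Yes — lawful.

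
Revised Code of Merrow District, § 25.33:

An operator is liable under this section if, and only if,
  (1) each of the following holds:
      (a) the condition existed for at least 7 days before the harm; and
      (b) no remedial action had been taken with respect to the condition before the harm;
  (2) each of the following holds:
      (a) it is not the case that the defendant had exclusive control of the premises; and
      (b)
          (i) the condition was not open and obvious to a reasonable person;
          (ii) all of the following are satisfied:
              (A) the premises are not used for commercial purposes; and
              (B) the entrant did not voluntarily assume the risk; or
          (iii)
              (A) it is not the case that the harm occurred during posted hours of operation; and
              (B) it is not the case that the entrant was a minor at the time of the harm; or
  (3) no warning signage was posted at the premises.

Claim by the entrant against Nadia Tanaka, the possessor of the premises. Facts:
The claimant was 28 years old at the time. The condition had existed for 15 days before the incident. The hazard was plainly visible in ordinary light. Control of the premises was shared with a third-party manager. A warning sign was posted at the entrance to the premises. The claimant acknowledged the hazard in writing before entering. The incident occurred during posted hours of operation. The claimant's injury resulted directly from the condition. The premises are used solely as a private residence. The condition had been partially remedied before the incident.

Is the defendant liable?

No — not liable.

(a) condition ≥7 days old — met.
(b) no remedial action — fails.
(1) = T AND F = false.
(a) not (exclusive control) — met.
(i) not open/obvious — fails.
(A) not (commercial use) — holds.
(B) no assumed risk — fails.
(ii) = T AND F = false.
(A) not (during posted hours) — fails.
(B) not (entrant a minor) — holds.
(iii) = F AND T = false.
(b): F OR F OR F → false.
So (2) is not satisfied (T AND F).
(3) no signage posted — fails.
So Overall is not satisfied (F OR F OR F).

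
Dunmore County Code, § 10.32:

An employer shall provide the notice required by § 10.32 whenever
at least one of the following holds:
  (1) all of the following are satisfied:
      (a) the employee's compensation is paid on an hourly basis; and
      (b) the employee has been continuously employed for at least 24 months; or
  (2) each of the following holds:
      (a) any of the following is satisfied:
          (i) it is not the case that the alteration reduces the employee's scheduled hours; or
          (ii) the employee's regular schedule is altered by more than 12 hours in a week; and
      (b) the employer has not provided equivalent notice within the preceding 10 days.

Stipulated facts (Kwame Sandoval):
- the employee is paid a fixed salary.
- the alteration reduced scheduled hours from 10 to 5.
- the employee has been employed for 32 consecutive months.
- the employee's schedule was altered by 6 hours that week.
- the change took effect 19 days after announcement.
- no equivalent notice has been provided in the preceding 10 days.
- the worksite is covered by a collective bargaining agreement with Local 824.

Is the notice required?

No — not required.

(a) hourly-paid — not met.
(b) tenure ≥ 24 mo. — met.
(1) = F AND T = false.
(i) not (hours reduced) — not satisfied.
(ii) schedule shift > 12h — not met.
So (a) is not satisfied (F OR F).
(b) no recent notice — satisfied.
(2) = F AND T = false.
Overall = F OR F = false.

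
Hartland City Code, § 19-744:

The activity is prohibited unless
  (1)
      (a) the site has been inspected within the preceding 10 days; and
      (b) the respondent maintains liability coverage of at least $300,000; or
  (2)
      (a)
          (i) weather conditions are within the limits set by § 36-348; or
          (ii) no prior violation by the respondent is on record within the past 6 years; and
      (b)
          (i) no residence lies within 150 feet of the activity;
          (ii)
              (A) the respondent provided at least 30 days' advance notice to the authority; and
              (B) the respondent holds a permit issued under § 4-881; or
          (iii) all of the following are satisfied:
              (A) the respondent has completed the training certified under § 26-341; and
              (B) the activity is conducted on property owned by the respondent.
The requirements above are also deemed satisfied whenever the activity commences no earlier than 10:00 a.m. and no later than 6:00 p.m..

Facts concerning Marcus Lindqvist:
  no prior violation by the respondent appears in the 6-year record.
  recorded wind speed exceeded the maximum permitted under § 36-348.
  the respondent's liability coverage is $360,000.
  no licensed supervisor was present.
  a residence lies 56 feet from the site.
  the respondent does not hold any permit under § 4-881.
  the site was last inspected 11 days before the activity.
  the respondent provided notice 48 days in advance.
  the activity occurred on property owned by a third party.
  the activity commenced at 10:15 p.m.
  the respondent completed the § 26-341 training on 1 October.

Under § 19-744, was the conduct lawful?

No — unlawful.

(a) site inspected — fails.
(b) coverage ≥ $300,000 — holds.
So (1) is not satisfied (F AND T).
(i) weather ok — not met.
(ii) no prior violation — holds.
(a) = F OR T = true.
(i) no residence in 150 ft — not satisfied.
(A) ≥30 days' notice — satisfied.
(B) holds permit — not satisfied.
(ii): T AND F → false.
(A) training certified — satisfied.
(B) own property — not met.
(iii) = T AND F = false.
So (b) is not satisfied (F OR F OR F).
(2) = T AND F = false.
Overall: F OR F → false.
Exception (start within hours) — not satisfied.
Result: main false OR exception false → false.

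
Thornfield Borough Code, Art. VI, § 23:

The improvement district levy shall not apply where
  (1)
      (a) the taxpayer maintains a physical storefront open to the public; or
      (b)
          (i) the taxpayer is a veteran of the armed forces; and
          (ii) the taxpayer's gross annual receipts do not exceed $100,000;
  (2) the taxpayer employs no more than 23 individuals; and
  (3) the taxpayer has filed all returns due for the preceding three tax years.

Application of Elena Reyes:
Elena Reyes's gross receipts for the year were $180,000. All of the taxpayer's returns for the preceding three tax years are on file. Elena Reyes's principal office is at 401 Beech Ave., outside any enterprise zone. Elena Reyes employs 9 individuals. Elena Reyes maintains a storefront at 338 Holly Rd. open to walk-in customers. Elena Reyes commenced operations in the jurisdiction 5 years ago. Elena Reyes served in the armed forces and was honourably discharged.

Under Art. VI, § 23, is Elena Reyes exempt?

(a) has storefront — holds.
(i) veteran — holds.
(ii) receipts ≤ $100,000 — fails.
(b) = T AND F = false.
So (1) is satisfied (T OR F).
(2) ≤ 23 employees — met.
(3) returns current — holds.
Overall = T AND T AND T = true.

Yes — exempt.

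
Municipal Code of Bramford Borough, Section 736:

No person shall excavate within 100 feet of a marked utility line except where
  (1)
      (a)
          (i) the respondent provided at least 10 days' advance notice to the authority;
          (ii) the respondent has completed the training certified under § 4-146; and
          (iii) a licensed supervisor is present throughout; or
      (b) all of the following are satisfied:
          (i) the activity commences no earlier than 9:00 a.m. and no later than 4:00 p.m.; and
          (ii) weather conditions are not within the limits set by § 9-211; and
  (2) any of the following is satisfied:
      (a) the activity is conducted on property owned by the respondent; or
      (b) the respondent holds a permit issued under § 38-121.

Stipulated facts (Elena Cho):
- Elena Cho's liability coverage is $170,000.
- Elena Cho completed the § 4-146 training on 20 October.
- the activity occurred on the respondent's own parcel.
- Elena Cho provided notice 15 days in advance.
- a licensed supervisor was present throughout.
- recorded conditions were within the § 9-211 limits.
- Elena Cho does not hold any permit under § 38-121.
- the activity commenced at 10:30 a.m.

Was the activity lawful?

Yes — lawful.

(i) ≥10 days' notice — met.
(ii) training certified — met.
(iii) supervisor present — satisfied.
(a) = T AND T AND T = true.
(i) start within hours — holds.
(ii) not (weather ok) — not met.
(b) = T AND F = false.
(1): T OR F → true.
(a) own property — satisfied.
(b) holds permit — not met.
So (2) is satisfied (T OR F).
Overall = T AND T = true.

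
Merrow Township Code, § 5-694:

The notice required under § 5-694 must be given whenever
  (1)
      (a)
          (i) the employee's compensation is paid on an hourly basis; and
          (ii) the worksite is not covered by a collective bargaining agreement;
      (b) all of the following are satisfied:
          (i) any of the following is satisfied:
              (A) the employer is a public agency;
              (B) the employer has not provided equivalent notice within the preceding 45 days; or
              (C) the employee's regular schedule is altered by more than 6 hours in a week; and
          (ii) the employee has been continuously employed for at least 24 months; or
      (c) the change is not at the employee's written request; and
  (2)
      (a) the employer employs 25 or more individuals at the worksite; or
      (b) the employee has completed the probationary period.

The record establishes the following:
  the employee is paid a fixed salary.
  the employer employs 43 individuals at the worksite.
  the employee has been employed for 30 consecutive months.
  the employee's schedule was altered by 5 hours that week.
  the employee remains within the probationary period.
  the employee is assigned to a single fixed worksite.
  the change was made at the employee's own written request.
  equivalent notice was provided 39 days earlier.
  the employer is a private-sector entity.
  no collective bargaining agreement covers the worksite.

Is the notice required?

No — not required.

(i) hourly-paid — not satisfied.
(ii) no CBA — holds.
(a): F AND T → false.
(A) public agency — fails.
(B) no recent notice — fails.
(C) schedule shift > 6h — fails.
(i): F OR F OR F → false.
(ii) tenure ≥ 24 mo. — holds.
(b) = F AND T = false.
(c) not employee-requested — not met.
(1) = F OR F OR F = false.
(a) ≥ 25 at site — met.
(b) past probation — fails.
(2) = T OR F = true.
So Overall is not satisfied (F AND T).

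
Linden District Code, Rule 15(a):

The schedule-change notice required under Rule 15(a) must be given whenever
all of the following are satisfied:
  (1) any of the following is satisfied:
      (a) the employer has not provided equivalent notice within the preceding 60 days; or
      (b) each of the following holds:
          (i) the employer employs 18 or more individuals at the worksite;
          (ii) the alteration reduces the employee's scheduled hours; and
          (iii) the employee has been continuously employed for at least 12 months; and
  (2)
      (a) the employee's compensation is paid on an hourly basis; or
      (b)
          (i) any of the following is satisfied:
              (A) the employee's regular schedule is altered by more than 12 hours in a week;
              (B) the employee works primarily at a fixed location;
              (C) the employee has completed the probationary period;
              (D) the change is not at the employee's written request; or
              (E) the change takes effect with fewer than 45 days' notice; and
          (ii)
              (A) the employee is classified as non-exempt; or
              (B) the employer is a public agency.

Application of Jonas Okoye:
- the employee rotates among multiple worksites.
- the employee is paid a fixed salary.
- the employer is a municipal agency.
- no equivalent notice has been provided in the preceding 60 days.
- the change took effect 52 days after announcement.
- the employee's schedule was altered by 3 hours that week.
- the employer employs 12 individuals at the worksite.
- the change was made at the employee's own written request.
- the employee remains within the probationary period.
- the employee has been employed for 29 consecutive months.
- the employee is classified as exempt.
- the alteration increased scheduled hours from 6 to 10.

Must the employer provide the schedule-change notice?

(a) no recent notice — holds.
(i) ≥ 18 at site — not met.
(ii) hours reduced — fails.
(iii) tenure ≥ 12 mo. — holds.
(b): F AND F AND T → false.
So (1) is satisfied (T OR F).
(a) hourly-paid — not satisfied.
(A) schedule shift > 12h — fails.
(B) fixed location — fails.
(C) past probation — not satisfied.
(D) not employee-requested — fails.
(E) < 45 days' notice — not satisfied.
So (i) is not satisfied (F OR F OR F OR F OR F).
(A) non-exempt — fails.
(B) public agency — holds.
(ii) = F OR T = true.
(b) = F AND T = false.
(2): F OR F → false.
Overall = T AND F = false.

No — not required.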